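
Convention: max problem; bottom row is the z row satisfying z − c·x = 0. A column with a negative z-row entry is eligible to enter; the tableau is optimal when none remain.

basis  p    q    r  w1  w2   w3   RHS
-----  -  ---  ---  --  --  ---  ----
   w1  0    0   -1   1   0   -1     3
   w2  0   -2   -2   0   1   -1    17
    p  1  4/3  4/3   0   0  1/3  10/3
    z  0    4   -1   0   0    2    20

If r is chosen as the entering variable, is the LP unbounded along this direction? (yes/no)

Column r has positive entries in row(s) 3, so the ratio test bounds it — not unbounded.

no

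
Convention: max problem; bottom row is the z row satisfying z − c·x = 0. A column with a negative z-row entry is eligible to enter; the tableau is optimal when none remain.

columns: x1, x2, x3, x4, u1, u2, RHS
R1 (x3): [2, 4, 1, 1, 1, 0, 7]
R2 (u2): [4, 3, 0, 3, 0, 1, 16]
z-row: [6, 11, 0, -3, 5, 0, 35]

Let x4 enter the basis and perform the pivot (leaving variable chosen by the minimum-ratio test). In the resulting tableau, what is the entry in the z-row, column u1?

Ratio test on column x4 — row 1: 7/1 = 7; row 2: 16/3 = 16/3. Minimum is 16/3 at row 2 (u2 leaves); pivot element 3.
Divide row 2 by 3; eliminate column x4 from the other rows.
z-row update in column u1: 5 − (-3)·0 = 5.

5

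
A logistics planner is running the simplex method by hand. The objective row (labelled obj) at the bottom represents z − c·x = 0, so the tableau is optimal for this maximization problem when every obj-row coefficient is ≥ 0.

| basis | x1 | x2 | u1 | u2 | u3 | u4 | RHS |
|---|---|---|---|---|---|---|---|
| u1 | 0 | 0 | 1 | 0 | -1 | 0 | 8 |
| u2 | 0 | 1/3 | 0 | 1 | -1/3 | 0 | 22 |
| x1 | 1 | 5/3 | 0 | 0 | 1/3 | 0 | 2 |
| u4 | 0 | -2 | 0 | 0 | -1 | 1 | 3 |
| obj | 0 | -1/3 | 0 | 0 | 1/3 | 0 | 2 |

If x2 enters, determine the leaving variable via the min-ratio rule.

x1

Column x2 entries and ratios — u1: 0 ≤ 0, skip; u2: 22/(1/3) = 66; x1: 2/(5/3) = 6/5; u4: -2 ≤ 0, skip.
Smallest ratio is 6/5 in the row of x1, so x1 leaves.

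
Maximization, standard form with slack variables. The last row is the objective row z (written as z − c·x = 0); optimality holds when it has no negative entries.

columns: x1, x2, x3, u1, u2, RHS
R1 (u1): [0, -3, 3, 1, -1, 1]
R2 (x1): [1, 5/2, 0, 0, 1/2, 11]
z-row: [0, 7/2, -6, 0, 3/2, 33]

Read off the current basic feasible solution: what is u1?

1

u1 is basic (row 1); its value is the RHS of that row, 1.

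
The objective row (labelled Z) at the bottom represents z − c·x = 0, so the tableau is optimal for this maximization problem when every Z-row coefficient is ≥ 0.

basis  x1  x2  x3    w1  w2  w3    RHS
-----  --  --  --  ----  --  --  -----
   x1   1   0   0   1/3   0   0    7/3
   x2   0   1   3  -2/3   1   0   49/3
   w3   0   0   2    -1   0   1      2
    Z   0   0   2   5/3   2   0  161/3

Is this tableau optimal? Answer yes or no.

yes

Every Z-row coefficient is ≥ 0, so the tableau is optimal.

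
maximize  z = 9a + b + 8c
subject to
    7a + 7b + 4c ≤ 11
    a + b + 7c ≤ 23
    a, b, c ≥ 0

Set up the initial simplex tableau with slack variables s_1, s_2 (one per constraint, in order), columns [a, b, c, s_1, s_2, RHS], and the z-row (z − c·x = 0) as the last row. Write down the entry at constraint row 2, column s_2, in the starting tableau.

Slack s_2 belongs to constraint 2; its column is the unit vector e_2, so the entry in row 2 is 1.

1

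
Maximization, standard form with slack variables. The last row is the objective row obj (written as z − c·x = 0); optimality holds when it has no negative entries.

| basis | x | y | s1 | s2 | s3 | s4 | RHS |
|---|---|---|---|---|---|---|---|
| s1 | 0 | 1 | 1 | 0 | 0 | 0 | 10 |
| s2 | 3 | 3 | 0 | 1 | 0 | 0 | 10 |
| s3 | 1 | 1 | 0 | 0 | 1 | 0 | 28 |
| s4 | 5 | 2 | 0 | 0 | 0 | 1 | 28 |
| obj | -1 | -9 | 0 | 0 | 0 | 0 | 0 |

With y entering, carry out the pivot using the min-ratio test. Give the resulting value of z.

Ratio test on column y — row 1: 10/1 = 10; row 2: 10/3 = 10/3; row 3: 28/1 = 28; row 4: 28/2 = 14. Minimum is 10/3 at row 2 (s2 leaves); pivot element 3.
Pivot on row 2; the obj-row RHS becomes 0 − (-9)·(10/3) = 30.

30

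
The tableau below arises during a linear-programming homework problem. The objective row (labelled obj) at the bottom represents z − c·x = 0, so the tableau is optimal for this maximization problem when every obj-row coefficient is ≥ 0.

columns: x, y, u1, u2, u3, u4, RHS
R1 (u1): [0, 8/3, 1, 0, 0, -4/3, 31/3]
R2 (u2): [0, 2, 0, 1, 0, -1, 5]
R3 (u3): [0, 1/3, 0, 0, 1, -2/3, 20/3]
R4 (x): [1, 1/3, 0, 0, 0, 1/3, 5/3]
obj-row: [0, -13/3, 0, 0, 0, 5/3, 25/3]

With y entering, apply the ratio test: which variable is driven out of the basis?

Column y entries and ratios — u1: (31/3)/(8/3) = 31/8; u2: 5/2 = 5/2; u3: (20/3)/(1/3) = 20; x: (5/3)/(1/3) = 5.
Smallest ratio is 5/2 in the row of u2, so u2 leaves.

u2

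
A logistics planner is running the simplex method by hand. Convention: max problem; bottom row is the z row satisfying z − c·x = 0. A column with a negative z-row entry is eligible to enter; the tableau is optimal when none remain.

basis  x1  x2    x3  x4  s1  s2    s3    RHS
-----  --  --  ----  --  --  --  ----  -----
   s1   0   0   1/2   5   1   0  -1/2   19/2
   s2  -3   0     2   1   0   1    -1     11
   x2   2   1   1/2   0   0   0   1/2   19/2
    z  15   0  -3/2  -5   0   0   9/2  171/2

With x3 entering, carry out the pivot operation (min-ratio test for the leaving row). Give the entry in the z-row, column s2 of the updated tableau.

3/4

Ratio test on column x3 — row 1: (19/2)/(1/2) = 19; row 2: 11/2 = 11/2; row 3: (19/2)/(1/2) = 19. Minimum is 11/2 at row 2 (s2 leaves); pivot element 2.
Divide row 2 by 2; eliminate column x3 from the other rows.
z-row update in column s2: 0 − (-3/2)·(1/2) = 3/4.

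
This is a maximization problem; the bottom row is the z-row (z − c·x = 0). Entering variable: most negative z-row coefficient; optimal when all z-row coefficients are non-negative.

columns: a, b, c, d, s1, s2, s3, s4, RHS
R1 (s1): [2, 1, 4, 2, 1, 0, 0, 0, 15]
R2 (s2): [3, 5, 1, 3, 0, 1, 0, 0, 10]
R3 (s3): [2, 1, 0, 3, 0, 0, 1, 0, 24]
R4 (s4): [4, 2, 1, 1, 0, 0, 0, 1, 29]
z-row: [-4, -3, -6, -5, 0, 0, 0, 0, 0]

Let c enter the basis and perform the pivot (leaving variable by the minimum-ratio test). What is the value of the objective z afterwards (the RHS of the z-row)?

45/2

Ratio test on column c — row 1: 15/4 = 15/4; row 2: 10/1 = 10; row 3: entry 0 ≤ 0; row 4: 29/1 = 29. Minimum is 15/4 at row 1 (s1 leaves); pivot element 4.
Pivot on row 1; the z-row RHS becomes 0 − (-6)·(15/4) = 45/2.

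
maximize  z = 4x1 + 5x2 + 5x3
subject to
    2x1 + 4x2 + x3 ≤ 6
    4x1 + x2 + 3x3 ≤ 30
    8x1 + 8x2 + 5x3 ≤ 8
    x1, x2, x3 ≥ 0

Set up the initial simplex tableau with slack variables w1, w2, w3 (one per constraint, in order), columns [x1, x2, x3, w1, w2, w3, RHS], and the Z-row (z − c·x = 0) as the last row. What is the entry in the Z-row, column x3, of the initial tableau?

-5

The Z-row carries the negated objective coefficients: the x3 entry is -5.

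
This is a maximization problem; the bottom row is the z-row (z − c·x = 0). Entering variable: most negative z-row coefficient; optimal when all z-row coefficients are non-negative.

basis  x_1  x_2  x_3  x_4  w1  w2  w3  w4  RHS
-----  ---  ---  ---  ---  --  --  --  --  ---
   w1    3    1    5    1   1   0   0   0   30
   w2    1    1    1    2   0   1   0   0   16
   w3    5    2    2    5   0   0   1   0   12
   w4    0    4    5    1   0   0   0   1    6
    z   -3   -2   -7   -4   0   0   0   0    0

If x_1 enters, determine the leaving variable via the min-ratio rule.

Column x_1 entries and ratios — w1: 30/3 = 10; w2: 16/1 = 16; w3: 12/5 = 12/5; w4: 0 ≤ 0, skip.
Smallest ratio is 12/5 in the row of w3, so w3 leaves.

w3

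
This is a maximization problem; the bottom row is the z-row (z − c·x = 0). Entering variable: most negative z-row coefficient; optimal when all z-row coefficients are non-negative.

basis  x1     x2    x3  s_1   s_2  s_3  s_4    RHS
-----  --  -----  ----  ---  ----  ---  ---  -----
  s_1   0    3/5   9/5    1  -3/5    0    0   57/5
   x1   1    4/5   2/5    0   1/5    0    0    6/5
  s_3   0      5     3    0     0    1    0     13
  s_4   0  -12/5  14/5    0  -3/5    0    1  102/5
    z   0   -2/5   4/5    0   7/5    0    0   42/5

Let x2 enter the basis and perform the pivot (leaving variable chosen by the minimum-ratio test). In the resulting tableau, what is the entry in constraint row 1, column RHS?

Ratio test on column x2 — row 1: (57/5)/(3/5) = 19; row 2: (6/5)/(4/5) = 3/2; row 3: 13/5 = 13/5; row 4: entry -12/5 ≤ 0. Minimum is 3/2 at row 2 (x1 leaves); pivot element 4/5.
Divide row 2 by 4/5; eliminate column x2 from the other rows.
Row 1 update in column RHS: 57/5 − (3/5)·(3/2) = 21/2.

21/2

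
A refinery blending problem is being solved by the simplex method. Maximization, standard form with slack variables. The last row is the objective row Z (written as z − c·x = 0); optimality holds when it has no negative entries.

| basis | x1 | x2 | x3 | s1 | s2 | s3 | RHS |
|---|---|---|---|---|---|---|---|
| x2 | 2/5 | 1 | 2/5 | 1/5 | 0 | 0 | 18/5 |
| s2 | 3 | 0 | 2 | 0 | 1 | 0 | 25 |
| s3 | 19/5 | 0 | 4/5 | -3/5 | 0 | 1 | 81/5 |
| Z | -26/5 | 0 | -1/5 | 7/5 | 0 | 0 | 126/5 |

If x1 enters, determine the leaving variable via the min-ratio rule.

s3

Column x1 entries and ratios — x2: (18/5)/(2/5) = 9; s2: 25/3 = 25/3; s3: (81/5)/(19/5) = 81/19.
Smallest ratio is 81/19 in the row of s3, so s3 leaves.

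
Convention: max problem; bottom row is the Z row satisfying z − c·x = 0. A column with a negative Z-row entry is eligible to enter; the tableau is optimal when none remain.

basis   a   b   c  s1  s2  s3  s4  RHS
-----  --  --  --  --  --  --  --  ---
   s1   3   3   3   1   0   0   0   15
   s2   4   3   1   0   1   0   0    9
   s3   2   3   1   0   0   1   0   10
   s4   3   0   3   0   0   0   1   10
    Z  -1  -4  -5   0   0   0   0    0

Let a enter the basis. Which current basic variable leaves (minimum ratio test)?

s2

Column a entries and ratios — s1: 15/3 = 5; s2: 9/4 = 9/4; s3: 10/2 = 5; s4: 10/3 = 10/3.
Smallest ratio is 9/4 in the row of s2, so s2 leaves.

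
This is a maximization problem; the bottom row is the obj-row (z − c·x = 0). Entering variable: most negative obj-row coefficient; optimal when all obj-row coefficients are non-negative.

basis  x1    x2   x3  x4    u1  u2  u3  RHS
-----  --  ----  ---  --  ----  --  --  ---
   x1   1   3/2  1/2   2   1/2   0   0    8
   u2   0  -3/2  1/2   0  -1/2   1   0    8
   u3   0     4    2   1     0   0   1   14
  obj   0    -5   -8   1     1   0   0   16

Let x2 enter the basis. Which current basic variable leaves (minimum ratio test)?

Column x2 entries and ratios — x1: 8/(3/2) = 16/3; u2: -3/2 ≤ 0, skip; u3: 14/4 = 7/2.
Smallest ratio is 7/2 in the row of u3, so u3 leaves.

u3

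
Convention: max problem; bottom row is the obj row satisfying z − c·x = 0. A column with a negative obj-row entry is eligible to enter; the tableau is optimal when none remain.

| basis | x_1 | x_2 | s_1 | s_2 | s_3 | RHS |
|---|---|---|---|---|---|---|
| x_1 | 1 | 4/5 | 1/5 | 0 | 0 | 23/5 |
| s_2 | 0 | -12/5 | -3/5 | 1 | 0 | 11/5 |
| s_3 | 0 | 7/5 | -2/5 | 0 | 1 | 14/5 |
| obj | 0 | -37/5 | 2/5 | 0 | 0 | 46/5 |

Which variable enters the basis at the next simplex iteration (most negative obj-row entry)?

x_2

Negative obj-row entries: x_2: -37/5.
The most negative is -37/5 in column x_2, so x_2 enters.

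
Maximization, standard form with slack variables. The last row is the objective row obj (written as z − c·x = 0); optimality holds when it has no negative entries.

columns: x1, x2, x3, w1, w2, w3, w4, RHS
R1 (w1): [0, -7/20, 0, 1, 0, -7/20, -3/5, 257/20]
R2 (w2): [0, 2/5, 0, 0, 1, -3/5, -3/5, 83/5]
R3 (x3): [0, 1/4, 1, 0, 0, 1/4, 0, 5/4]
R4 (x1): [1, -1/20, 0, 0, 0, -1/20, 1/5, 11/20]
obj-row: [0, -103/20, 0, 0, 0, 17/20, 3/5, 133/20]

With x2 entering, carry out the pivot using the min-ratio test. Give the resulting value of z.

162/5

Ratio test on column x2 — row 1: entry -7/20 ≤ 0; row 2: (83/5)/(2/5) = 83/2; row 3: (5/4)/(1/4) = 5; row 4: entry -1/20 ≤ 0. Minimum is 5 at row 3 (x3 leaves); pivot element 1/4.
Pivot on row 3; the obj-row RHS becomes 133/20 − (-103/20)·5 = 162/5.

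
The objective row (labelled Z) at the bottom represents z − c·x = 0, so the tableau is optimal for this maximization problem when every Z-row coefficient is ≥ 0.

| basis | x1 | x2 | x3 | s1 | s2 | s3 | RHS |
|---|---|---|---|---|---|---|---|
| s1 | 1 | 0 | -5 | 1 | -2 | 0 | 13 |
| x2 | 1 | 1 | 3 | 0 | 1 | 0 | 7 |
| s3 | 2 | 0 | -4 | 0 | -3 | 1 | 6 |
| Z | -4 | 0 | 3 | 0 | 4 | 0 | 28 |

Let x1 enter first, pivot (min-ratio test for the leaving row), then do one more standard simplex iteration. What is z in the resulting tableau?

Ratio test on column x1 — row 1: 13/1 = 13; row 2: 7/1 = 7; row 3: 6/2 = 3. Minimum is 3 at row 3 (s3 leaves); pivot element 2.
Pivot on row 3; the Z-row RHS becomes 28 − (-4)·3 = 40.
Next entering variable (most negative Z-row entry -5): x3.
Ratio test on column x3 — row 1: entry -3 ≤ 0; row 2: 4/5 = 4/5; row 3: entry -2 ≤ 0. Minimum is 4/5 at row 2 (x2 leaves); pivot element 5.
After the second pivot the Z-row RHS is 40 − (-5)·(4/5) = 44.

44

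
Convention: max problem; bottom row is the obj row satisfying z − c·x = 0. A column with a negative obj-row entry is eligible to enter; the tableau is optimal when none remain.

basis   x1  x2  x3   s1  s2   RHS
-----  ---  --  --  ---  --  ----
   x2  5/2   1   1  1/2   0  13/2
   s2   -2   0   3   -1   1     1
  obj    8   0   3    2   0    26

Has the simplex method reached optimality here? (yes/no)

Every obj-row coefficient is ≥ 0, so the tableau is optimal.

yes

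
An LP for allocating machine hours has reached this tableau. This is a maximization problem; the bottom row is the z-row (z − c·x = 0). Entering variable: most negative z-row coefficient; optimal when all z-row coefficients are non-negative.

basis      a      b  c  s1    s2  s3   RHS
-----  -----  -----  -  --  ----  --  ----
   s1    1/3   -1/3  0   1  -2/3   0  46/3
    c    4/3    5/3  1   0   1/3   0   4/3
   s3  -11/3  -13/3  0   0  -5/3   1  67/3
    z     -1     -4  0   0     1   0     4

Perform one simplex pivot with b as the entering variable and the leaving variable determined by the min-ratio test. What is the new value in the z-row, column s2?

Ratio test on column b — row 1: entry -1/3 ≤ 0; row 2: (4/3)/(5/3) = 4/5; row 3: entry -13/3 ≤ 0. Minimum is 4/5 at row 2 (c leaves); pivot element 5/3.
Divide row 2 by 5/3; eliminate column b from the other rows.
z-row update in column s2: 1 − (-4)·(1/5) = 9/5.

9/5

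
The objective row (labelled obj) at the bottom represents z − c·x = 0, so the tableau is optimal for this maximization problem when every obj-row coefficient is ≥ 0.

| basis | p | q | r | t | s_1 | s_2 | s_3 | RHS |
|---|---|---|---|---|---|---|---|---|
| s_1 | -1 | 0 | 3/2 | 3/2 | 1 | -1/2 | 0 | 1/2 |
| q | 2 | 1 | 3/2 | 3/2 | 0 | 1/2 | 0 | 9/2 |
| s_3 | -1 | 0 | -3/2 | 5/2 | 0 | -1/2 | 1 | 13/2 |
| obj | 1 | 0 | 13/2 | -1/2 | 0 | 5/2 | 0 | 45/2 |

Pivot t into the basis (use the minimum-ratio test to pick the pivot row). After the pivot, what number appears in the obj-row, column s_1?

1/3

Ratio test on column t — row 1: (1/2)/(3/2) = 1/3; row 2: (9/2)/(3/2) = 3; row 3: (13/2)/(5/2) = 13/5. Minimum is 1/3 at row 1 (s_1 leaves); pivot element 3/2.
Divide row 1 by 3/2; eliminate column t from the other rows.
obj-row update in column s_1: 0 − (-1/2)·(2/3) = 1/3.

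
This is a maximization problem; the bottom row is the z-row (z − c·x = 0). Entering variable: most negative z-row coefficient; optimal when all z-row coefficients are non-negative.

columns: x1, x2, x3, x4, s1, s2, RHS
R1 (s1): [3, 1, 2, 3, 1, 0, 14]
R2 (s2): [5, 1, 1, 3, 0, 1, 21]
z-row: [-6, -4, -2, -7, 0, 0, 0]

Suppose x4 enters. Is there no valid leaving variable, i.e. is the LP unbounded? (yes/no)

no

Column x4 has positive entries in row(s) 1, 2, so the ratio test bounds it — not unbounded.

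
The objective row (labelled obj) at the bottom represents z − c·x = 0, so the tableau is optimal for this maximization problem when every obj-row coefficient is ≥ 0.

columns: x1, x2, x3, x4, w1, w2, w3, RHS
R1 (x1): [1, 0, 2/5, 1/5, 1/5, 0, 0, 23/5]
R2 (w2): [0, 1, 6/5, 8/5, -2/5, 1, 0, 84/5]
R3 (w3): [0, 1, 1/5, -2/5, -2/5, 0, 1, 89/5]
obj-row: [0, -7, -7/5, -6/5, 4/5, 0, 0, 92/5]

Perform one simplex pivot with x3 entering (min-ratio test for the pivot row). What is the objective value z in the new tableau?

Ratio test on column x3 — row 1: (23/5)/(2/5) = 23/2; row 2: (84/5)/(6/5) = 14; row 3: (89/5)/(1/5) = 89. Minimum is 23/2 at row 1 (x1 leaves); pivot element 2/5.
Pivot on row 1; the obj-row RHS becomes 92/5 − (-7/5)·(23/2) = 69/2.

69/2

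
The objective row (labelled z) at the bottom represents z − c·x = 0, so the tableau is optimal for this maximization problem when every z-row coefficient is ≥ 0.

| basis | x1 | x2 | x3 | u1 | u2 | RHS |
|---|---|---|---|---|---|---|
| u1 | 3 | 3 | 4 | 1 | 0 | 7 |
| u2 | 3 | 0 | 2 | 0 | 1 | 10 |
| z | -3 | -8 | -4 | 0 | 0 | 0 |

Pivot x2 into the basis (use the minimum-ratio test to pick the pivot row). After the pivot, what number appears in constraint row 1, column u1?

Ratio test on column x2 — row 1: 7/3 = 7/3; row 2: entry 0 ≤ 0. Minimum is 7/3 at row 1 (u1 leaves); pivot element 3.
Divide row 1 by 3; eliminate column x2 from the other rows.
In the new row 1, the u1 entry is the old entry divided by the pivot: 1/3 = 1/3.

1/3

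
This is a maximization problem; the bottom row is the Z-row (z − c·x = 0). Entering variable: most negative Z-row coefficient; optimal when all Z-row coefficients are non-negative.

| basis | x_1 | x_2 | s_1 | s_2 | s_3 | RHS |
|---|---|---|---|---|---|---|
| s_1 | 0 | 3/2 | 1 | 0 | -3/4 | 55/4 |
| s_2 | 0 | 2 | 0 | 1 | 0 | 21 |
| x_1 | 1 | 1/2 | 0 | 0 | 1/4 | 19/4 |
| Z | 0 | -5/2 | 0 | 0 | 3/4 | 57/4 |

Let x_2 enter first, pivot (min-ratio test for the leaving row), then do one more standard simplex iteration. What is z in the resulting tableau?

Ratio test on column x_2 — row 1: (55/4)/(3/2) = 55/6; row 2: 21/2 = 21/2; row 3: (19/4)/(1/2) = 19/2. Minimum is 55/6 at row 1 (s_1 leaves); pivot element 3/2.
Pivot on row 1; the Z-row RHS becomes 57/4 − (-5/2)·(55/6) = 223/6.
Next entering variable (most negative Z-row entry -1/2): s_3.
Ratio test on column s_3 — row 1: entry -1/2 ≤ 0; row 2: (8/3)/1 = 8/3; row 3: (1/6)/(1/2) = 1/3. Minimum is 1/3 at row 3 (x_1 leaves); pivot element 1/2.
After the second pivot the Z-row RHS is 223/6 − (-1/2)·(1/3) = 112/3.

112/3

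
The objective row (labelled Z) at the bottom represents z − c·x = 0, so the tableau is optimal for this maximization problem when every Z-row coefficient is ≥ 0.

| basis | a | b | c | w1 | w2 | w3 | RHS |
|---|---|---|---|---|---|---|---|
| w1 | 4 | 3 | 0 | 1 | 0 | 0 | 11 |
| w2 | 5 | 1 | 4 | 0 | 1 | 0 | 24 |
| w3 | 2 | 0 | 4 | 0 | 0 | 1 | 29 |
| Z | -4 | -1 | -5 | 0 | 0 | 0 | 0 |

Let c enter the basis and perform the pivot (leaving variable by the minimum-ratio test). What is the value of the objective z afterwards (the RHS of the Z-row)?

Ratio test on column c — row 1: entry 0 ≤ 0; row 2: 24/4 = 6; row 3: 29/4 = 29/4. Minimum is 6 at row 2 (w2 leaves); pivot element 4.
Pivot on row 2; the Z-row RHS becomes 0 − (-5)·6 = 30.

30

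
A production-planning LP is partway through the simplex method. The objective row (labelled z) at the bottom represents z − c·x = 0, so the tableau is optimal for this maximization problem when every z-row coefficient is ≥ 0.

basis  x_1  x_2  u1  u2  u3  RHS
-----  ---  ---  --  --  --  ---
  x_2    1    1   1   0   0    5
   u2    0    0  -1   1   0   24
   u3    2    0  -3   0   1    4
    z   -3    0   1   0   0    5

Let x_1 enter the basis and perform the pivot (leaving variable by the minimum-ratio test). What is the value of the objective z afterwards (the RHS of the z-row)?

Ratio test on column x_1 — row 1: 5/1 = 5; row 2: entry 0 ≤ 0; row 3: 4/2 = 2. Minimum is 2 at row 3 (u3 leaves); pivot element 2.
Pivot on row 3; the z-row RHS becomes 5 − (-3)·2 = 11.

11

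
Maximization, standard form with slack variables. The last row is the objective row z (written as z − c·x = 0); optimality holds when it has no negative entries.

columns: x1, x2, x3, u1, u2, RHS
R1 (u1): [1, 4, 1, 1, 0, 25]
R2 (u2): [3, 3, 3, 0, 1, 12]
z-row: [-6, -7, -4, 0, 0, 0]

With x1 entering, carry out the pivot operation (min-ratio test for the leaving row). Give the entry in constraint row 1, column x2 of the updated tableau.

Ratio test on column x1 — row 1: 25/1 = 25; row 2: 12/3 = 4. Minimum is 4 at row 2 (u2 leaves); pivot element 3.
Divide row 2 by 3; eliminate column x1 from the other rows.
Row 1 update in column x2: 4 − 1·1 = 3.

3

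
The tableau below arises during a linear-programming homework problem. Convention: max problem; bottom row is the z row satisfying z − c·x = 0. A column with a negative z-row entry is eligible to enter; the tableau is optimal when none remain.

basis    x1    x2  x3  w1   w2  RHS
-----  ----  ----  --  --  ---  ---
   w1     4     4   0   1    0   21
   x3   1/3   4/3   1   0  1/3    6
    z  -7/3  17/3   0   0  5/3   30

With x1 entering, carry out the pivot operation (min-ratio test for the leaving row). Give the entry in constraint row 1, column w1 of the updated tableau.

Ratio test on column x1 — row 1: 21/4 = 21/4; row 2: 6/(1/3) = 18. Minimum is 21/4 at row 1 (w1 leaves); pivot element 4.
Divide row 1 by 4; eliminate column x1 from the other rows.
In the new row 1, the w1 entry is the old entry divided by the pivot: 1/4 = 1/4.

1/4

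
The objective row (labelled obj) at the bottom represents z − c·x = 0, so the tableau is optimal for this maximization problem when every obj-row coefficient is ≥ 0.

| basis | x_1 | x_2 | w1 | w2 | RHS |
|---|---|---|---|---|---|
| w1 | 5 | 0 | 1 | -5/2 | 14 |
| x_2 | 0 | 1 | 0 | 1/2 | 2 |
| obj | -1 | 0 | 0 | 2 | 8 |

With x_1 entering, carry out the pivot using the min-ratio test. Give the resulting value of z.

Ratio test on column x_1 — row 1: 14/5 = 14/5; row 2: entry 0 ≤ 0. Minimum is 14/5 at row 1 (w1 leaves); pivot element 5.
Pivot on row 1; the obj-row RHS becomes 8 − (-1)·(14/5) = 54/5.

54/5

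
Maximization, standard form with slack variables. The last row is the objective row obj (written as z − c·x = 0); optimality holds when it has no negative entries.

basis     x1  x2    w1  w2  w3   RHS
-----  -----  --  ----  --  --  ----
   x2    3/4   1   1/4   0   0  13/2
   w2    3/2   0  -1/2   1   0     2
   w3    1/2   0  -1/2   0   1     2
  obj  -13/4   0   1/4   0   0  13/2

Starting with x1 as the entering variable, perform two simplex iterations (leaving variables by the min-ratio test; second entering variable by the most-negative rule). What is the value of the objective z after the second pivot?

Ratio test on column x1 — row 1: (13/2)/(3/4) = 26/3; row 2: 2/(3/2) = 4/3; row 3: 2/(1/2) = 4. Minimum is 4/3 at row 2 (w2 leaves); pivot element 3/2.
Pivot on row 2; the obj-row RHS becomes 13/2 − (-13/4)·(4/3) = 65/6.
Next entering variable (most negative obj-row entry -5/6): w1.
Ratio test on column w1 — row 1: (11/2)/(1/2) = 11; row 2: entry -1/3 ≤ 0; row 3: entry -1/3 ≤ 0. Minimum is 11 at row 1 (x2 leaves); pivot element 1/2.
After the second pivot the obj-row RHS is 65/6 − (-5/6)·11 = 20.

20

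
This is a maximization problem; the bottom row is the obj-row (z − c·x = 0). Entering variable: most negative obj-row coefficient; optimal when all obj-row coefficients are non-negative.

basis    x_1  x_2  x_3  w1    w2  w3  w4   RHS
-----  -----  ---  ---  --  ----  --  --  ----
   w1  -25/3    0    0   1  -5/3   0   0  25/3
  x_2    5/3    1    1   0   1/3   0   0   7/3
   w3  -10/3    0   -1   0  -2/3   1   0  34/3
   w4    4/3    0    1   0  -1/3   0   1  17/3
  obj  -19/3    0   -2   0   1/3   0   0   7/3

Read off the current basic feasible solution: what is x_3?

0

x_3 is not in the basis, so in the current basic feasible solution x_3 = 0.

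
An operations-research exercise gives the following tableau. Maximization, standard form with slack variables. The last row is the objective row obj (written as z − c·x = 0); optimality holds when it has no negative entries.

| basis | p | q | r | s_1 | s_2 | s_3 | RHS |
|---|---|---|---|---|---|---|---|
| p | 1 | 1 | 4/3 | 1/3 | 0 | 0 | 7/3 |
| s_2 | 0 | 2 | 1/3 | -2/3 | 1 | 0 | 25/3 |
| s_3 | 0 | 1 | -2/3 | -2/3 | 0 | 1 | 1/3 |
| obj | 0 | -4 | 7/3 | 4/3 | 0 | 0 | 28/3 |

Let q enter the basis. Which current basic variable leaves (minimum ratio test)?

Column q entries and ratios — p: (7/3)/1 = 7/3; s_2: (25/3)/2 = 25/6; s_3: (1/3)/1 = 1/3.
Smallest ratio is 1/3 in the row of s_3, so s_3 leaves.

s_3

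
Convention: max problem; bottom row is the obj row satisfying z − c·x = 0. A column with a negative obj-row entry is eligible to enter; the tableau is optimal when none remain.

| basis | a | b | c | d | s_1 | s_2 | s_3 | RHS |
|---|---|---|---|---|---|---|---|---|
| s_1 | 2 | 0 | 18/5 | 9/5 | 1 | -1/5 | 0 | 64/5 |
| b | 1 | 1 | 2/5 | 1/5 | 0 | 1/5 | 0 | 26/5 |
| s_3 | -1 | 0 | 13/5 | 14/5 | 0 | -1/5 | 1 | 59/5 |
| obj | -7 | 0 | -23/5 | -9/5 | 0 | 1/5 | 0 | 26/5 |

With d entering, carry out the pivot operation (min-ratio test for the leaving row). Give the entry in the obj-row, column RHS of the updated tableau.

179/14

Ratio test on column d — row 1: (64/5)/(9/5) = 64/9; row 2: (26/5)/(1/5) = 26; row 3: (59/5)/(14/5) = 59/14. Minimum is 59/14 at row 3 (s_3 leaves); pivot element 14/5.
Divide row 3 by 14/5; eliminate column d from the other rows.
obj-row update in column RHS: 26/5 − (-9/5)·(59/14) = 179/14.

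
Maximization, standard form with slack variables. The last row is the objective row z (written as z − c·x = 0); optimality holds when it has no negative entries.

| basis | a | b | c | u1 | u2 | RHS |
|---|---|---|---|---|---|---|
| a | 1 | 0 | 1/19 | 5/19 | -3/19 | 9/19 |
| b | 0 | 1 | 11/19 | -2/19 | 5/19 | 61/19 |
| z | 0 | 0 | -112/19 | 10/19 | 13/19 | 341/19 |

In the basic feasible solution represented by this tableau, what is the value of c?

c is not in the basis, so in the current basic feasible solution c = 0.

0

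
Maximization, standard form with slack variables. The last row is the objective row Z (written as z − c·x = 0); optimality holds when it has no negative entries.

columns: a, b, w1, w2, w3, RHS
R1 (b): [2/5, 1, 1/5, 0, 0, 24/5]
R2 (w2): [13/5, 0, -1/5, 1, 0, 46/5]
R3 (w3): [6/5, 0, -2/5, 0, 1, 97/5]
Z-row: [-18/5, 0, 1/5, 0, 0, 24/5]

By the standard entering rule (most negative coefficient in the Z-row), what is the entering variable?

Negative Z-row entries: a: -18/5.
The most negative is -18/5 in column a, so a enters.

a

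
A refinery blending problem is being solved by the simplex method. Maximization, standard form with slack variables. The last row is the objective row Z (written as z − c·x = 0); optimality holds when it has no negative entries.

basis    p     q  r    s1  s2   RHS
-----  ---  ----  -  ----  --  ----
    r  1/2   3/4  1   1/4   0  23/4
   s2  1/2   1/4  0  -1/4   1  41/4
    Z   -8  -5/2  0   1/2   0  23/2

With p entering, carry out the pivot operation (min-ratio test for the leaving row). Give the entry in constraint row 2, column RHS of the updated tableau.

Ratio test on column p — row 1: (23/4)/(1/2) = 23/2; row 2: (41/4)/(1/2) = 41/2. Minimum is 23/2 at row 1 (r leaves); pivot element 1/2.
Divide row 1 by 1/2; eliminate column p from the other rows.
Row 2 update in column RHS: 41/4 − (1/2)·(23/2) = 9/2.

9/2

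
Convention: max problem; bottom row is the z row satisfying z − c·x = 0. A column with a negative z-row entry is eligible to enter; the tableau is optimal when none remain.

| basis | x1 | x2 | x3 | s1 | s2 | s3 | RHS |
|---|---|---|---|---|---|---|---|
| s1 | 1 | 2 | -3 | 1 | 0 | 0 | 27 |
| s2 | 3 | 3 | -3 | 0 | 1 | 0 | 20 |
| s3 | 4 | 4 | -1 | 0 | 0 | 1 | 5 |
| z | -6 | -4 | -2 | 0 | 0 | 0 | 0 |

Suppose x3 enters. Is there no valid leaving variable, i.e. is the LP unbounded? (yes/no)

yes

Every constraint-row entry in column x3 is ≤ 0, so increasing x3 is unbounded.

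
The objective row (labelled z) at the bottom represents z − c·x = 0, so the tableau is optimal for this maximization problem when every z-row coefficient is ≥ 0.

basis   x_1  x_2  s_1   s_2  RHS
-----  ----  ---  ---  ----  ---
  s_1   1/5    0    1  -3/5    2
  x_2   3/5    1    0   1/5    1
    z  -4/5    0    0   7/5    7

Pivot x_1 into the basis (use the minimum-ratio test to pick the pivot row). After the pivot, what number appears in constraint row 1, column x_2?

-1/3

Ratio test on column x_1 — row 1: 2/(1/5) = 10; row 2: 1/(3/5) = 5/3. Minimum is 5/3 at row 2 (x_2 leaves); pivot element 3/5.
Divide row 2 by 3/5; eliminate column x_1 from the other rows.
Row 1 update in column x_2: 0 − (1/5)·(5/3) = -1/3.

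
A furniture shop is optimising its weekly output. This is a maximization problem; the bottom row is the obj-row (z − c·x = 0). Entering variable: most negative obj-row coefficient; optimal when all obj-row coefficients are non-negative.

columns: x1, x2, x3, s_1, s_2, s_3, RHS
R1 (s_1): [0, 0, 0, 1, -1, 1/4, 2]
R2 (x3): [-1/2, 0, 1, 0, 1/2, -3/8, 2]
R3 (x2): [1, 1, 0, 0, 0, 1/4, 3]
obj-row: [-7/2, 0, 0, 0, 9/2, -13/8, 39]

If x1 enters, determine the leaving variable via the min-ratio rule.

x2

Column x1 entries and ratios — s_1: 0 ≤ 0, skip; x3: -1/2 ≤ 0, skip; x2: 3/1 = 3.
Smallest ratio is 3 in the row of x2, so x2 leaves.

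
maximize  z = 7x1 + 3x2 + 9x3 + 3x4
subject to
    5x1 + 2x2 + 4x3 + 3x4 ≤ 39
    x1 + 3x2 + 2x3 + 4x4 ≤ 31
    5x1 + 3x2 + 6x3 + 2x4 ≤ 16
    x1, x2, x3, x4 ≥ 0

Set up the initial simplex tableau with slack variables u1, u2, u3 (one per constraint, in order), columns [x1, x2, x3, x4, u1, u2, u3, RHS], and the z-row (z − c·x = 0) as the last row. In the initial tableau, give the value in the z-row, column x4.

The z-row carries the negated objective coefficients: the x4 entry is -3.

-3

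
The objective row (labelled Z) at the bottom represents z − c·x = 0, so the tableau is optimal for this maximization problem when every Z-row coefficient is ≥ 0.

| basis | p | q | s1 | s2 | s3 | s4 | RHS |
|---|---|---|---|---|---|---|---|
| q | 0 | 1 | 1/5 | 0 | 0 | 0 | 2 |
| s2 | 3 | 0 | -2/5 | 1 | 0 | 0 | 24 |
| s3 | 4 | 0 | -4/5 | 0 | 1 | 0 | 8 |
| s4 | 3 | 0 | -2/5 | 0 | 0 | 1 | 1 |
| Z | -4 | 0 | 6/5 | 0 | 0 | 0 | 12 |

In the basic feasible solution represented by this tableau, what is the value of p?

p is not in the basis, so in the current basic feasible solution p = 0.

0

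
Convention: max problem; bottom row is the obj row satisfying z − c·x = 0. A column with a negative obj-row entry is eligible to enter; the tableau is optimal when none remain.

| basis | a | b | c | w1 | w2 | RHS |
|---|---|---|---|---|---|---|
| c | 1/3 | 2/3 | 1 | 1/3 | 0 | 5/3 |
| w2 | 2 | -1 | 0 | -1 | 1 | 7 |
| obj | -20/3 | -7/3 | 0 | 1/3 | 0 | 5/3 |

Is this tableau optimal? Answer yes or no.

no

The obj-row has a negative entry -20/3 in column a, so it is not optimal.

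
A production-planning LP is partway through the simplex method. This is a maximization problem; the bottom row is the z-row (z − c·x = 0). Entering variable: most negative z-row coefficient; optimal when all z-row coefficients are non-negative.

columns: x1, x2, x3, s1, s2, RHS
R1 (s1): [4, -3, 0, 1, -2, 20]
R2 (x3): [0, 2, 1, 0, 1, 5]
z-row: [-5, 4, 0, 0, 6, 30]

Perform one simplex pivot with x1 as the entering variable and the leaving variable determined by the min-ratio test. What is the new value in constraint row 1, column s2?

-1/2

Ratio test on column x1 — row 1: 20/4 = 5; row 2: entry 0 ≤ 0. Minimum is 5 at row 1 (s1 leaves); pivot element 4.
Divide row 1 by 4; eliminate column x1 from the other rows.
In the new row 1, the s2 entry is the old entry divided by the pivot: (-2)/4 = -1/2.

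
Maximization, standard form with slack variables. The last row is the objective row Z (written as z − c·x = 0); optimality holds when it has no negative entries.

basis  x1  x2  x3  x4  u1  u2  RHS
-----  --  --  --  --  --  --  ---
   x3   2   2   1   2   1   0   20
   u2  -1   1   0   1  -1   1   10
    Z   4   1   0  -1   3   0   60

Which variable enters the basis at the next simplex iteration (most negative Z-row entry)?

x4

Negative Z-row entries: x4: -1.
The most negative is -1 in column x4, so x4 enters.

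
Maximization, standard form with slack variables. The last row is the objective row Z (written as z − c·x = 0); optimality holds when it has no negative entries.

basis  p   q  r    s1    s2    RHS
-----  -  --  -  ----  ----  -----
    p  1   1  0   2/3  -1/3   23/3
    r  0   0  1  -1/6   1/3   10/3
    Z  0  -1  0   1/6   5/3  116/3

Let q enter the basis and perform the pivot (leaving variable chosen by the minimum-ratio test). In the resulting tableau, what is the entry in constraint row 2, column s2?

Ratio test on column q — row 1: (23/3)/1 = 23/3; row 2: entry 0 ≤ 0. Minimum is 23/3 at row 1 (p leaves); pivot element 1.
Divide row 1 by 1; eliminate column q from the other rows.
Row 2 update in column s2: 1/3 − 0·(-1/3) = 1/3.

1/3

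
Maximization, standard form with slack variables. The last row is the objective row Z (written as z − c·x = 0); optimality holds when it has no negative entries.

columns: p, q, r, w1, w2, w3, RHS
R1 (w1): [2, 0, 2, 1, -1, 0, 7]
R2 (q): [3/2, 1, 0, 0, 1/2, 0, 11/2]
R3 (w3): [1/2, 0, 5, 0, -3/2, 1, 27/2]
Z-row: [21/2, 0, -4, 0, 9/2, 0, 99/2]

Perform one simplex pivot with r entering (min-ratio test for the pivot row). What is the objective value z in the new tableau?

603/10

Ratio test on column r — row 1: 7/2 = 7/2; row 2: entry 0 ≤ 0; row 3: (27/2)/5 = 27/10. Minimum is 27/10 at row 3 (w3 leaves); pivot element 5.
Pivot on row 3; the Z-row RHS becomes 99/2 − (-4)·(27/10) = 603/10.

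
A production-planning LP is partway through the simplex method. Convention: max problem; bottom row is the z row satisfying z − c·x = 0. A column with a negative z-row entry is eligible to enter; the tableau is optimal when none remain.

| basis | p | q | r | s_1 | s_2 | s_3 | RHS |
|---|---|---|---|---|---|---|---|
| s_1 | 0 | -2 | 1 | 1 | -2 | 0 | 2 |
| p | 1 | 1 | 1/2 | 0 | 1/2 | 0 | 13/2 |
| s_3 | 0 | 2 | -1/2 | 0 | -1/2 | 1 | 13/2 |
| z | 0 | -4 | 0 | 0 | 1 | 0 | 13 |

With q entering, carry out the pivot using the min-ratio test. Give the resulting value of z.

Ratio test on column q — row 1: entry -2 ≤ 0; row 2: (13/2)/1 = 13/2; row 3: (13/2)/2 = 13/4. Minimum is 13/4 at row 3 (s_3 leaves); pivot element 2.
Pivot on row 3; the z-row RHS becomes 13 − (-4)·(13/4) = 26.

26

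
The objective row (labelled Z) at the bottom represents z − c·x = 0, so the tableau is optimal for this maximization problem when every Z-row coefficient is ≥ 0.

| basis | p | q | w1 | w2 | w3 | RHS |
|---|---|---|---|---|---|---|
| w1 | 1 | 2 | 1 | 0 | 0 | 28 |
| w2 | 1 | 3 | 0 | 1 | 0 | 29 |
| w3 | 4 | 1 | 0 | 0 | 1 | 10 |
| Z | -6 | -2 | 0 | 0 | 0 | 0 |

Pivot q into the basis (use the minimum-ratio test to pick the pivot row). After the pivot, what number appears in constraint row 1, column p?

1/3

Ratio test on column q — row 1: 28/2 = 14; row 2: 29/3 = 29/3; row 3: 10/1 = 10. Minimum is 29/3 at row 2 (w2 leaves); pivot element 3.
Divide row 2 by 3; eliminate column q from the other rows.
Row 1 update in column p: 1 − 2·(1/3) = 1/3.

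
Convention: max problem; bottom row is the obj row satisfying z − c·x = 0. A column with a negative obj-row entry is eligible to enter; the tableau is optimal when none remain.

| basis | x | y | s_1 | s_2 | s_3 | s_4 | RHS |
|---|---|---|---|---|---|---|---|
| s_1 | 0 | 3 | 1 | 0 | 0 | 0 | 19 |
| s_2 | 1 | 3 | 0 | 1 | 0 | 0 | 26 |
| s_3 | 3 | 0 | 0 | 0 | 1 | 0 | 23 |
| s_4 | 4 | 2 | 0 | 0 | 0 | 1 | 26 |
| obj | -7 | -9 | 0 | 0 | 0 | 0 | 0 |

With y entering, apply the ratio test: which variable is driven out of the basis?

s_1

Column y entries and ratios — s_1: 19/3 = 19/3; s_2: 26/3 = 26/3; s_3: 0 ≤ 0, skip; s_4: 26/2 = 13.
Smallest ratio is 19/3 in the row of s_1, so s_1 leaves.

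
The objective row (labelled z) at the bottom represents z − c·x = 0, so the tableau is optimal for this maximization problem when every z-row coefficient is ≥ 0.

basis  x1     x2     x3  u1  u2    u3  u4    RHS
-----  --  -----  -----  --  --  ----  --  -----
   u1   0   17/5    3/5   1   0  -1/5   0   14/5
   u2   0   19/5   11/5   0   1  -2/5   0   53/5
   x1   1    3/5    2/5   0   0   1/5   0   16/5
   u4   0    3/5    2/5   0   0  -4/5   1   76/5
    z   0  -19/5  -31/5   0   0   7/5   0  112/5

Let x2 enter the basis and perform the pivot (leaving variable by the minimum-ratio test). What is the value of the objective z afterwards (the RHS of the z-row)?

434/17

Ratio test on column x2 — row 1: (14/5)/(17/5) = 14/17; row 2: (53/5)/(19/5) = 53/19; row 3: (16/5)/(3/5) = 16/3; row 4: (76/5)/(3/5) = 76/3. Minimum is 14/17 at row 1 (u1 leaves); pivot element 17/5.
Pivot on row 1; the z-row RHS becomes 112/5 − (-19/5)·(14/17) = 434/17.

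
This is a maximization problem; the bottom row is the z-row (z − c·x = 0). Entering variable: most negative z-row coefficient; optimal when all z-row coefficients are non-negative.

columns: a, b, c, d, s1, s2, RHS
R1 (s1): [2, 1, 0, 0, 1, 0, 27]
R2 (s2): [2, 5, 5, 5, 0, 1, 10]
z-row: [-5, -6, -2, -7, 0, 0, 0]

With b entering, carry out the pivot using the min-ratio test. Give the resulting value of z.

Ratio test on column b — row 1: 27/1 = 27; row 2: 10/5 = 2. Minimum is 2 at row 2 (s2 leaves); pivot element 5.
Pivot on row 2; the z-row RHS becomes 0 − (-6)·2 = 12.

12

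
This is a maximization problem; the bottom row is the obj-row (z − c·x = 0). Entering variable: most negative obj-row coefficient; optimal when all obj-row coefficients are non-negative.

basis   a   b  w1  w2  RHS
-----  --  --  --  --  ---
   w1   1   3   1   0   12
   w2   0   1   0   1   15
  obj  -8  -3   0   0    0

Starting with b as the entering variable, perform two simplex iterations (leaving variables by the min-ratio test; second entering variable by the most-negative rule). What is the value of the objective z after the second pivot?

Ratio test on column b — row 1: 12/3 = 4; row 2: 15/1 = 15. Minimum is 4 at row 1 (w1 leaves); pivot element 3.
Pivot on row 1; the obj-row RHS becomes 0 − (-3)·4 = 12.
Next entering variable (most negative obj-row entry -7): a.
Ratio test on column a — row 1: 4/(1/3) = 12; row 2: entry -1/3 ≤ 0. Minimum is 12 at row 1 (b leaves); pivot element 1/3.
After the second pivot the obj-row RHS is 12 − (-7)·12 = 96.

96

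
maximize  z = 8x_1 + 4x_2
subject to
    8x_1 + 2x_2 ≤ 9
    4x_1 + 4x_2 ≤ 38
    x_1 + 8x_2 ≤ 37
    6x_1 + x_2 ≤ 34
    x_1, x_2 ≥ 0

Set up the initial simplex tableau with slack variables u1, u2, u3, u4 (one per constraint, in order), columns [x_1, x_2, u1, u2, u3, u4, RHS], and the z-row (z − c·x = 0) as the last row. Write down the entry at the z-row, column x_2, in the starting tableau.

The z-row carries the negated objective coefficients: the x_2 entry is -4.

-4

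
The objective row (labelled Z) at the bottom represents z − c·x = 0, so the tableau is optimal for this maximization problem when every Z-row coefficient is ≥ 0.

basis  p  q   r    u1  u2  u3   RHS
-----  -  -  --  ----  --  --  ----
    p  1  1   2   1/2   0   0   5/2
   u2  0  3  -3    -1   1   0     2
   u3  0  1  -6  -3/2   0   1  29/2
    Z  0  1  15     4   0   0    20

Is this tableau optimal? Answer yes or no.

yes

Every Z-row coefficient is ≥ 0, so the tableau is optimal.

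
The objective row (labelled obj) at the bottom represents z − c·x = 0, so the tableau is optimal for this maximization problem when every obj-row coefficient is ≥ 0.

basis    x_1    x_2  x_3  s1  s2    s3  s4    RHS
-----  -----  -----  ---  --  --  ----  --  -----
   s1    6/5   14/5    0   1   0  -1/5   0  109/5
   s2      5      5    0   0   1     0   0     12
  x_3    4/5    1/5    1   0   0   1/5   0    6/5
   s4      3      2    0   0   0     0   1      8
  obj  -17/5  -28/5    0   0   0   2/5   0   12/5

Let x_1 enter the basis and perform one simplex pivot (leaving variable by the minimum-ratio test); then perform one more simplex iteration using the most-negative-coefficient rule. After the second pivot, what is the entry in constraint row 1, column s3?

1/3

Ratio test on column x_1 — row 1: (109/5)/(6/5) = 109/6; row 2: 12/5 = 12/5; row 3: (6/5)/(4/5) = 3/2; row 4: 8/3 = 8/3. Minimum is 3/2 at row 3 (x_3 leaves); pivot element 4/5.
Divide row 3 by 4/5; eliminate column x_1 from the other rows.
Second iteration: most negative obj-row entry is -19/4 in column x_2, so x_2 enters.
Ratio test on column x_2 — row 1: 20/(5/2) = 8; row 2: (9/2)/(15/4) = 6/5; row 3: (3/2)/(1/4) = 6; row 4: (7/2)/(5/4) = 14/5. Minimum is 6/5 at row 2 (s2 leaves); pivot element 15/4.
Divide row 2 by 15/4; eliminate column x_2 from the other rows.
After both pivots, the entry at constraint row 1, column s3 is 1/3.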